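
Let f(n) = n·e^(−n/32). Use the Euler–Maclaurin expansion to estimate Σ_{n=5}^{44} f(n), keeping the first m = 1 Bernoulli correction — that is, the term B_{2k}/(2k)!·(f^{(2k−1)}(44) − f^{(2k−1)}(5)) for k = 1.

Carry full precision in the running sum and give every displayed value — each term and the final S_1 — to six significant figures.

∫_5^44 x·e^(−x/32) dx evaluates to 397.823.
½[f(5) + f(44)] = ½[4.27673 + 11.1249] = 7.70083.
Running total after boundary: 405.524.
Correction k=1: B_{2}/2! · (f^{(1)}(44) − f^{(1)}(5)) = 1/12 · (-0.0948148 − 0.721698) = -0.0680427.

S_1 ≈ 405.456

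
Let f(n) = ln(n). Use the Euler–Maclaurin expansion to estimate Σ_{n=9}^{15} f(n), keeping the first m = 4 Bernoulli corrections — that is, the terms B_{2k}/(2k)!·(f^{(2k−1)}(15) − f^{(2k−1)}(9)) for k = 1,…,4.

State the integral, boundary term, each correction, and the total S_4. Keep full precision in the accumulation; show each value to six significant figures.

S_4 ≈ 17.2947

The integral term ∫_9^15 ln(x) dx = 14.8457.
Boundary: ½(f(9) + f(15)) = ½(2.19722 + 2.70805) = 2.45264.
Running total after boundary: 17.2984.
k=1: B_{2}/(2)! × [f^{(1)}(15) − f^{(1)}(9)] = 1/12 × (0.0666667 − 0.111111) = -0.00370370.
Running total after k=1: 17.2947.
k=2: B_{4}/(4)! × [f^{(3)}(15) − f^{(3)}(9)] = −1/720 × (0.000592593 − 0.00274348) = 2.98735e-06.
Running total after k=2: 17.2947.
k=3: B_{6}/(6)! × [f^{(5)}(15) − f^{(5)}(9)] = 1/30240 × (3.16049e-05 − 0.000406442) = -1.23954e-08.
Running total after k=3: 17.2947.
k=4: B_{8}/(8)! × [f^{(7)}(15) − f^{(7)}(9)] = −1/1209600 × (4.21399e-06 − 0.000150534) = 1.20966e-10.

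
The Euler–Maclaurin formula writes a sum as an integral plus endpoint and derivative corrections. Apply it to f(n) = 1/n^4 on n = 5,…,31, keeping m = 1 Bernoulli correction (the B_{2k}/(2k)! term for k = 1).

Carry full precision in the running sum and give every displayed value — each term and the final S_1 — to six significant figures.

∫_5^31 1/x^4 dx evaluates to 0.00265548.
½[f(5) + f(31)] = ½[0.00160000 + 1.08281e-06] = 0.000800541.
Integral + boundary = 0.00345602.
Correction k=1: B_{2}/2! · (f^{(1)}(31) − f^{(1)}(5)) = 1/12 · (-1.39718e-07 − (-0.00128000)) = 0.000106655.

S_1 ≈ 0.00356267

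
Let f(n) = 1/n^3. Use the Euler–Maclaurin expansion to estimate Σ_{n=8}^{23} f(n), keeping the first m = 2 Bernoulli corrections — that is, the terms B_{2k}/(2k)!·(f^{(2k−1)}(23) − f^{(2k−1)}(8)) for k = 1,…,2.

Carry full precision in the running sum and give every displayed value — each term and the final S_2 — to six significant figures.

S_2 ≈ 0.00794480

∫_8^23 1/x^3 dx evaluates to 0.00686732.
½[f(8) + f(23)] = ½[0.00195312 + 8.21895e-05] = 0.00101766.
Running total after boundary: 0.00788498.
Correction k=1: B_{2}/2! · (f^{(1)}(23) − f^{(1)}(8)) = 1/12 · (-1.07204e-05 − (-0.000732422)) = 6.01418e-05.
After k=1: 0.00794512.
Correction k=2: B_{4}/4! · (f^{(3)}(23) − f^{(3)}(8)) = −1/720 · (-4.05307e-07 − (-0.000228882)) = -3.17329e-07.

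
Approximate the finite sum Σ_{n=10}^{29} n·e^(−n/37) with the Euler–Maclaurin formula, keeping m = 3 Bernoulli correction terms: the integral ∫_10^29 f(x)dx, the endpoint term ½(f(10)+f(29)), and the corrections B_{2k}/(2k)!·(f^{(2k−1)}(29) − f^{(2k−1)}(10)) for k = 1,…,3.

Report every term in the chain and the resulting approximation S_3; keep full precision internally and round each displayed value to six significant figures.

∫_10^29 x·e^(−x/37) dx evaluates to 211.958.
Endpoint term: (f(10) + f(29))/2 = (7.63173 + 13.2436)/2 = 10.4377.
Integral + boundary = 222.396.
k=1: B_{2}/(2)! × [f^{(1)}(29) − f^{(1)}(10)] = 1/12 × (0.0987405 − 0.556910) = -0.0381808.
After k=1: 222.358.
k=2: B_{4}/(4)! × [f^{(3)}(29) − f^{(3)}(10)] = −1/720 × (0.000739291 − 0.00152174) = 1.08673e-06.
After k=2: 222.358.
k=3: B_{6}/(6)! × [f^{(5)}(29) − f^{(5)}(10)] = 1/30240 × (1.02736e-06 − 1.92598e-06) = -2.97164e-11.

S_3 ≈ 222.358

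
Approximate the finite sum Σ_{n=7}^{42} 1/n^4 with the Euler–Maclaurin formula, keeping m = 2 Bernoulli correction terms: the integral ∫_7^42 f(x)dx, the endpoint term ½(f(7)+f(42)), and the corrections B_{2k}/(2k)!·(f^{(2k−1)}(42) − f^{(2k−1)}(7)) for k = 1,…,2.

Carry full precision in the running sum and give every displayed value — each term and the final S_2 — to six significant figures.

The integral term ∫_7^42 1/x^4 dx = 0.000967318.
Boundary: ½(f(7) + f(42)) = ½(0.000416493 + 3.21368e-07) = 0.000208407.
Integral + boundary = 0.00117573.
Correction k=1: B_{2}/2! · (f^{(1)}(42) − f^{(1)}(7)) = 1/12 · (-3.06065e-08 − (-0.000237996)) = 1.98305e-05.
Partial sum through k=1: 0.00119556.
Correction k=2: B_{4}/4! · (f^{(3)}(42) − f^{(3)}(7)) = −1/720 · (-5.20519e-10 − (-0.000145712)) = -2.02377e-07.

S_2 ≈ 0.00119535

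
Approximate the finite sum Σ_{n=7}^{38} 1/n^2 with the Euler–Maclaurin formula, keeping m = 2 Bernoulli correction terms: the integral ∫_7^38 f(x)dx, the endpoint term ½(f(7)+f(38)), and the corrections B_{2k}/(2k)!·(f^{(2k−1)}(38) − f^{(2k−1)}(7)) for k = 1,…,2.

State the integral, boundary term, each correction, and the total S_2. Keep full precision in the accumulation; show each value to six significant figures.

S_2 ≈ 0.127573

∫_7^38 1/x^2 dx evaluates to 0.116541.
½[f(7) + f(38)] = ½[0.0204082 + 0.000692521] = 0.0105503.
Integral + boundary = 0.127092.
k=1: B_{2}/(2)! × [f^{(1)}(38) − f^{(1)}(7)] = 1/12 × (-3.64485e-05 − (-0.00583090)) = 0.000482871.
After k=1: 0.127575.
k=2: B_{4}/(4)! × [f^{(3)}(38) − f^{(3)}(7)] = −1/720 × (-3.02896e-07 − (-0.00142798)) = -1.98288e-06.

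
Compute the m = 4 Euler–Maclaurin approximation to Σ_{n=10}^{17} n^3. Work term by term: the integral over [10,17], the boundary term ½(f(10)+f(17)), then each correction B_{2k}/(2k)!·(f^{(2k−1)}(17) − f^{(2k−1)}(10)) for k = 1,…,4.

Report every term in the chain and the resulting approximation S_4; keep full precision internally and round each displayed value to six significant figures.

S_4 ≈ 21384.0

Integral: ∫_10^17 x^3 dx = 18380.2.
Endpoint term: (f(10) + f(17))/2 = (1000.00 + 4913.00)/2 = 2956.50.
Running total after boundary: 21336.8.
Order-1 term: 1/12 · (867.000 − 300.000) = 47.2500.
Running total after k=1: 21384.0.
Order-2 term: −1/720 · (6.00000 − 6.00000) = 0.00000.
Running total after k=2: 21384.0.
Order-3 term: 1/30240 · (0.00000 − 0.00000) = 0.00000.
Running total after k=3: 21384.0.
Order-4 term: −1/1209600 · (0.00000 − 0.00000) = 0.00000.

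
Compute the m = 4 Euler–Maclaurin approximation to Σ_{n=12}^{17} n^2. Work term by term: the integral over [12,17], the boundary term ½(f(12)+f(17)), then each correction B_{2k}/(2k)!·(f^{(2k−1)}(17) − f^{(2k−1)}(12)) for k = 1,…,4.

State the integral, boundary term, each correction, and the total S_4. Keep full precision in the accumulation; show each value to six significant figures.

S_4 ≈ 1279.00

∫_12^17 x^2 dx evaluates to 1061.67.
Boundary: ½(f(12) + f(17)) = ½(144.000 + 289.000) = 216.500.
Running total after boundary: 1278.17.
Correction k=1: B_{2}/2! · (f^{(1)}(17) − f^{(1)}(12)) = 1/12 · (34.0000 − 24.0000) = 0.833333.
Partial sum through k=1: 1279.00.
Correction k=2: B_{4}/4! · (f^{(3)}(17) − f^{(3)}(12)) = −1/720 · (0.00000 − 0.00000) = 0.00000.
Partial sum through k=2: 1279.00.
Correction k=3: B_{6}/6! · (f^{(5)}(17) − f^{(5)}(12)) = 1/30240 · (0.00000 − 0.00000) = 0.00000.
Partial sum through k=3: 1279.00.
Correction k=4: B_{8}/8! · (f^{(7)}(17) − f^{(7)}(12)) = −1/1209600 · (0.00000 − 0.00000) = 0.00000.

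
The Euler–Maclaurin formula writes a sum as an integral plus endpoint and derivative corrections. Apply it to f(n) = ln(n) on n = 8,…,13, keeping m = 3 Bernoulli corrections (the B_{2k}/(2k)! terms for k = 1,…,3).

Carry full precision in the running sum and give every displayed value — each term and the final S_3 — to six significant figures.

The integral term ∫_8^13 ln(x) dx = 11.7088.
Boundary: ½(f(8) + f(13)) = ½(2.07944 + 2.56495) = 2.32220.
Integral + boundary = 14.0310.
k=1: B_{2}/(2)! × [f^{(1)}(13) − f^{(1)}(8)] = 1/12 × (0.0769231 − 0.125000) = -0.00400641.
After k=1: 14.0270.
k=2: B_{4}/(4)! × [f^{(3)}(13) − f^{(3)}(8)] = −1/720 × (0.000910332 − 0.00390625) = 4.16100e-06.
After k=2: 14.0270.
k=3: B_{6}/(6)! × [f^{(5)}(13) − f^{(5)}(8)] = 1/30240 × (6.46390e-05 − 0.000732422) = -2.20828e-08.

S_3 ≈ 14.0270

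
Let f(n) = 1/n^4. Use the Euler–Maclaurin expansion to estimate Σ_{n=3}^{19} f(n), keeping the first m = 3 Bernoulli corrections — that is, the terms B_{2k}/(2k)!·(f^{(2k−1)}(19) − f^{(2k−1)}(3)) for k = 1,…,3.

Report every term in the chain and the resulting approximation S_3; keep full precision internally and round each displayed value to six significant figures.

S_3 ≈ 0.0197804

The integral term ∫_3^19 1/x^4 dx = 0.0122971.
Endpoint term: (f(3) + f(19))/2 = (0.0123457 + 7.67336e-06)/2 = 0.00617668.
Integral + boundary = 0.0184738.
k=1: B_{2}/(2)! × [f^{(1)}(19) − f^{(1)}(3)] = 1/12 × (-1.61544e-06 − (-0.0164609)) = 0.00137161.
Partial sum through k=1: 0.0198454.
k=2: B_{4}/(4)! × [f^{(3)}(19) − f^{(3)}(3)] = −1/720 × (-1.34247e-07 − (-0.0548697)) = -7.62077e-05.
Partial sum through k=2: 0.0197692.
k=3: B_{6}/(6)! × [f^{(5)}(19) − f^{(5)}(3)] = 1/30240 × (-2.08251e-08 − (-0.341411)) = 1.12901e-05.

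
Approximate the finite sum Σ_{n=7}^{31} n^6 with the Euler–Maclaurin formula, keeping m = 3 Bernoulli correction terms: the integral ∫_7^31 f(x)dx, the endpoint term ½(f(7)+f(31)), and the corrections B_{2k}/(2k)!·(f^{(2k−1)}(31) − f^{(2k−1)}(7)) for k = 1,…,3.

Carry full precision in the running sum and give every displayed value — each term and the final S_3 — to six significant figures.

∫_7^31 x^6 dx evaluates to 3.93026e+09.
Endpoint term: (f(7) + f(31))/2 = (117649 + 8.87504e+08)/2 = 4.43811e+08.
Integral + boundary = 4.37407e+09.
Correction k=1: B_{2}/2! · (f^{(1)}(31) − f^{(1)}(7)) = 1/12 · (1.71775e+08 − 100842) = 1.43062e+07.
Partial sum through k=1: 4.38837e+09.
Correction k=2: B_{4}/4! · (f^{(3)}(31) − f^{(3)}(7)) = −1/720 · (3.57492e+06 − 41160.0) = -4908.00.
Partial sum through k=2: 4.38837e+09.
Correction k=3: B_{6}/6! · (f^{(5)}(31) − f^{(5)}(7)) = 1/30240 · (22320.0 − 5040.00) = 0.571429.

S_3 ≈ 4.38837e+09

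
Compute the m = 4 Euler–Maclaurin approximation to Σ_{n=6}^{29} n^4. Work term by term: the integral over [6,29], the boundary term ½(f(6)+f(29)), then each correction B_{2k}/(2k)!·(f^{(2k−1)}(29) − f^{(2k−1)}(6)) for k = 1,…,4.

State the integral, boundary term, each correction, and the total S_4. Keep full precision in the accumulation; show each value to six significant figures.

The integral term ∫_6^29 x^4 dx = 4.10067e+06.
Endpoint term: (f(6) + f(29))/2 = (1296.00 + 707281)/2 = 354288.
So far: 4.45496e+06.
k=1: B_{2}/(2)! × [f^{(1)}(29) − f^{(1)}(6)] = 1/12 × (97556.0 − 864.000) = 8057.67.
Running total after k=1: 4.46302e+06.
k=2: B_{4}/(4)! × [f^{(3)}(29) − f^{(3)}(6)] = −1/720 × (696.000 − 144.000) = -0.766667.
Running total after k=2: 4.46302e+06.
k=3: B_{6}/(6)! × [f^{(5)}(29) − f^{(5)}(6)] = 1/30240 × (0.00000 − 0.00000) = 0.00000.
Running total after k=3: 4.46302e+06.
k=4: B_{8}/(8)! × [f^{(7)}(29) − f^{(7)}(6)] = −1/1209600 × (0.00000 − 0.00000) = 0.00000.

S_4 ≈ 4.46302e+06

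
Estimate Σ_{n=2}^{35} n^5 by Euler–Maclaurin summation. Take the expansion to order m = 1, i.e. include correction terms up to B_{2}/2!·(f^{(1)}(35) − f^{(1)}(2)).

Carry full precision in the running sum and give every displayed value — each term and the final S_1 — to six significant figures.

∫_2^35 x^5 dx evaluates to 3.06378e+08.
Boundary: ½(f(2) + f(35)) = ½(32.0000 + 5.25219e+07) = 2.62610e+07.
Running total after boundary: 3.32639e+08.
k=1: B_{2}/(2)! × [f^{(1)}(35) − f^{(1)}(2)] = 1/12 × (7.50312e+06 − 80.0000) = 625254.

S_1 ≈ 3.33264e+08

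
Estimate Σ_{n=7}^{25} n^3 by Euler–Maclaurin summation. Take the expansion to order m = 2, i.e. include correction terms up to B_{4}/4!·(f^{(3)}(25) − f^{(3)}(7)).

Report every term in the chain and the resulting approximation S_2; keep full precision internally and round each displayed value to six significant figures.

The integral term ∫_7^25 x^3 dx = 97056.0.
½[f(7) + f(25)] = ½[343.000 + 15625.0] = 7984.00.
Integral + boundary = 105040.
k=1: B_{2}/(2)! × [f^{(1)}(25) − f^{(1)}(7)] = 1/12 × (1875.00 − 147.000) = 144.000.
After k=1: 105184.
k=2: B_{4}/(4)! × [f^{(3)}(25) − f^{(3)}(7)] = −1/720 × (6.00000 − 6.00000) = 0.00000.

S_2 ≈ 105184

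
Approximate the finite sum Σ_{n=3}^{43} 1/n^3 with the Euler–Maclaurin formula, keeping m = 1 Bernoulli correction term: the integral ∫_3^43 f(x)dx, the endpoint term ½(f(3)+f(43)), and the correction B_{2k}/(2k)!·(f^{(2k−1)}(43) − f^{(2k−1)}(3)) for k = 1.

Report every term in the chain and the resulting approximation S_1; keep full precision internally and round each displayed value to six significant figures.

The integral term ∫_3^43 1/x^3 dx = 0.0552851.
Boundary: ½(f(3) + f(43)) = ½(0.0370370 + 1.25775e-05) = 0.0185248.
Running total after boundary: 0.0738099.
Order-1 term: 1/12 · (-8.77501e-07 − (-0.0370370)) = 0.00308635.

S_1 ≈ 0.0768963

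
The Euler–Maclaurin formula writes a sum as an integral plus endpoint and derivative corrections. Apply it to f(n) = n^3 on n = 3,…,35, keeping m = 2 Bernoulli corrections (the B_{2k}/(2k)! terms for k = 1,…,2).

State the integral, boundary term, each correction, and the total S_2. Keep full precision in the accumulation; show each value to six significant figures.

∫_3^35 x^3 dx evaluates to 375136.
Endpoint term: (f(3) + f(35))/2 = (27.0000 + 42875.0)/2 = 21451.0.
Integral + boundary = 396587.
k=1: B_{2}/(2)! × [f^{(1)}(35) − f^{(1)}(3)] = 1/12 × (3675.00 − 27.0000) = 304.000.
Running total after k=1: 396891.
k=2: B_{4}/(4)! × [f^{(3)}(35) − f^{(3)}(3)] = −1/720 × (6.00000 − 6.00000) = 0.00000.

S_2 ≈ 396891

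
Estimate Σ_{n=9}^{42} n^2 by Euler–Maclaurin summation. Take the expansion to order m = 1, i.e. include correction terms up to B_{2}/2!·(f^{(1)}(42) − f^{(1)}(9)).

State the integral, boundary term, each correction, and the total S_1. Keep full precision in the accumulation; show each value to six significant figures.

∫_9^42 x^2 dx evaluates to 24453.0.
Endpoint term: (f(9) + f(42))/2 = (81.0000 + 1764.00)/2 = 922.500.
Running total after boundary: 25375.5.
Correction k=1: B_{2}/2! · (f^{(1)}(42) − f^{(1)}(9)) = 1/12 · (84.0000 − 18.0000) = 5.50000.

S_1 ≈ 25381.0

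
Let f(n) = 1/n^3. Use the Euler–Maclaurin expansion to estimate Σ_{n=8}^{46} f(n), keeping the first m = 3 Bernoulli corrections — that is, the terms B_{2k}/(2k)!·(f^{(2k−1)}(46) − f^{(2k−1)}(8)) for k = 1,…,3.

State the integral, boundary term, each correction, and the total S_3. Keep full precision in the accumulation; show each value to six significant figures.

S_3 ≈ 0.00861857

The integral term ∫_8^46 1/x^3 dx = 0.00757621.
Boundary: ½(f(8) + f(46)) = ½(0.00195312 + 1.02737e-05) = 0.000981699.
Integral + boundary = 0.00855790.
Correction k=1: B_{2}/2! · (f^{(1)}(46) − f^{(1)}(8)) = 1/12 · (-6.70023e-07 − (-0.000732422)) = 6.09793e-05.
Running total after k=1: 0.00861888.
Correction k=2: B_{4}/4! · (f^{(3)}(46) − f^{(3)}(8)) = −1/720 · (-6.33292e-09 − (-0.000228882)) = -3.17883e-07.
Running total after k=2: 0.00861857.
Correction k=3: B_{6}/6! · (f^{(5)}(46) − f^{(5)}(8)) = 1/30240 · (-1.25701e-10 − (-0.000150204)) = 4.96705e-09.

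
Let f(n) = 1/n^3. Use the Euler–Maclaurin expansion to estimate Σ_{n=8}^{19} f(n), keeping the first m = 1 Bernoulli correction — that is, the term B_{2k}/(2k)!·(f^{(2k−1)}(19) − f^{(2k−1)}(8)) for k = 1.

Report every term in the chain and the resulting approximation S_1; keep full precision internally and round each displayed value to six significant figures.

S_1 ≈ 0.00753603

The integral term ∫_8^19 1/x^3 dx = 0.00642746.
Endpoint term: (f(8) + f(19))/2 = (0.00195312 + 0.000145794)/2 = 0.00104946.
Running total after boundary: 0.00747692.
Correction k=1: B_{2}/2! · (f^{(1)}(19) − f^{(1)}(8)) = 1/12 · (-2.30201e-05 − (-0.000732422)) = 5.91168e-05.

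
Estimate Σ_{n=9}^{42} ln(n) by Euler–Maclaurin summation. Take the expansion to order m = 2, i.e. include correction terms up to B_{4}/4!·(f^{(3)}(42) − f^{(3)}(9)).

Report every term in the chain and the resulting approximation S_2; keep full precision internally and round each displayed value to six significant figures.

S_2 ≈ 107.167

∫_9^42 ln(x) dx evaluates to 104.207.
Endpoint term: (f(9) + f(42))/2 = (2.19722 + 3.73767)/2 = 2.96745.
Integral + boundary = 107.175.
Order-1 term: 1/12 · (0.0238095 − 0.111111) = -0.00727513.
After k=1: 107.167.
Order-2 term: −1/720 · (2.69949e-05 − 0.00274348) = 3.77290e-06.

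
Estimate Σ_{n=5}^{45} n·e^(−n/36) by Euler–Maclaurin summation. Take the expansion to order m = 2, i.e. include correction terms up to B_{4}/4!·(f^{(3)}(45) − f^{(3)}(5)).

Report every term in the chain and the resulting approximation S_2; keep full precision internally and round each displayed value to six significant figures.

S_2 ≈ 457.705

∫_5^45 x·e^(−x/36) dx evaluates to 449.151.
Boundary: ½(f(5) + f(45)) = ½(4.35162 + 12.8927) = 8.62217.
Integral + boundary = 457.773.
Correction k=1: B_{2}/2! · (f^{(1)}(45) − f^{(1)}(5)) = 1/12 · (-0.0716262 − 0.749446) = -0.0684227.
Running total after k=1: 457.705.
Correction k=2: B_{4}/4! · (f^{(3)}(45) − f^{(3)}(5)) = −1/720 · (0.000386870 − 0.00192137) = 2.13125e-06.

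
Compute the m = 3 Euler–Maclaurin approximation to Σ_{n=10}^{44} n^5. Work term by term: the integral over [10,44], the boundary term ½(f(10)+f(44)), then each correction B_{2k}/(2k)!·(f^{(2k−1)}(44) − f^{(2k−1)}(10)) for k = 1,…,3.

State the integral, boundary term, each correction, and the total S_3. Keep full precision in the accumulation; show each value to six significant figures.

Integral: ∫_10^44 x^5 dx = 1.20922e+09.
Boundary: ½(f(10) + f(44)) = ½(100000 + 1.64916e+08) = 8.25081e+07.
Running total after boundary: 1.29173e+09.
k=1: B_{2}/(2)! × [f^{(1)}(44) − f^{(1)}(10)] = 1/12 × (1.87405e+07 − 50000.0) = 1.55754e+06.
Running total after k=1: 1.29328e+09.
k=2: B_{4}/(4)! × [f^{(3)}(44) − f^{(3)}(10)] = −1/720 × (116160 − 6000.00) = -153.000.
Running total after k=2: 1.29328e+09.
k=3: B_{6}/(6)! × [f^{(5)}(44) − f^{(5)}(10)] = 1/30240 × (120.000 − 120.000) = 0.00000.

S_3 ≈ 1.29328e+09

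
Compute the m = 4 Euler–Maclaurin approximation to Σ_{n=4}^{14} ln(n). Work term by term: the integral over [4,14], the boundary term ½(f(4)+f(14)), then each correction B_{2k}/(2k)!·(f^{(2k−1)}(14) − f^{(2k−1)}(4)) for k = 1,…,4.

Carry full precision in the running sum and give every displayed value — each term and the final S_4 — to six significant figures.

S_4 ≈ 23.3995

∫_4^14 ln(x) dx evaluates to 21.4016.
Endpoint term: (f(4) + f(14))/2 = (1.38629 + 2.63906)/2 = 2.01268.
Running total after boundary: 23.4143.
Order-1 term: 1/12 · (0.0714286 − 0.250000) = -0.0148810.
Running total after k=1: 23.3994.
Order-2 term: −1/720 · (0.000728863 − 0.0312500) = 4.23905e-05.
Running total after k=2: 23.3995.
Order-3 term: 1/30240 · (4.46243e-05 − 0.0234375) = -7.73574e-07.
Running total after k=3: 23.3995.
Order-4 term: −1/1209600 · (6.83024e-06 − 0.0439453) = 3.63248e-08.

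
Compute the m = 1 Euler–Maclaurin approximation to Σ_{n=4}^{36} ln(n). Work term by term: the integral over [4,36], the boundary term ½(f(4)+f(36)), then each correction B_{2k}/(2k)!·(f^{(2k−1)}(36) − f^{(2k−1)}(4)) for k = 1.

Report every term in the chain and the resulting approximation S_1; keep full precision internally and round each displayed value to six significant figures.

∫_4^36 ln(x) dx evaluates to 91.4615.
Boundary: ½(f(4) + f(36)) = ½(1.38629 + 3.58352) = 2.48491.
Running total after boundary: 93.9464.
Order-1 term: 1/12 · (0.0277778 − 0.250000) = -0.0185185.

S_1 ≈ 93.9279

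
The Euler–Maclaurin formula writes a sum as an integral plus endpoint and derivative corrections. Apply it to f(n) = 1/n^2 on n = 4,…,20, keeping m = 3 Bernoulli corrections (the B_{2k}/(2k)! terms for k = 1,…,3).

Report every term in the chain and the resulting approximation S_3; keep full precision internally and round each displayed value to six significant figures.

S_3 ≈ 0.235052

Integral: ∫_4^20 1/x^2 dx = 0.200000.
½[f(4) + f(20)] = ½[0.0625000 + 0.00250000] = 0.0325000.
So far: 0.232500.
Correction k=1: B_{2}/2! · (f^{(1)}(20) − f^{(1)}(4)) = 1/12 · (-0.000250000 − (-0.0312500)) = 0.00258333.
Running total after k=1: 0.235083.
Correction k=2: B_{4}/4! · (f^{(3)}(20) − f^{(3)}(4)) = −1/720 · (-7.50000e-06 − (-0.0234375)) = -3.25417e-05.
Running total after k=2: 0.235051.
Correction k=3: B_{6}/6! · (f^{(5)}(20) − f^{(5)}(4)) = 1/30240 · (-5.62500e-07 − (-0.0439453)) = 1.45320e-06.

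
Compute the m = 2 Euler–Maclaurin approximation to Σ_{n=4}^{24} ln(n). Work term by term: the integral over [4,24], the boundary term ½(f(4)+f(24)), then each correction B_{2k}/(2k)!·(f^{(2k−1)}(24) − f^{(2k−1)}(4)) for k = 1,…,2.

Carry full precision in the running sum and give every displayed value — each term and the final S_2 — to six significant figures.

∫_4^24 ln(x) dx evaluates to 50.7281.
Boundary: ½(f(4) + f(24)) = ½(1.38629 + 3.17805) = 2.28217.
So far: 53.0103.
k=1: B_{2}/(2)! × [f^{(1)}(24) − f^{(1)}(4)] = 1/12 × (0.0416667 − 0.250000) = -0.0173611.
Running total after k=1: 52.9929.
k=2: B_{4}/(4)! × [f^{(3)}(24) − f^{(3)}(4)] = −1/720 × (0.000144676 − 0.0312500) = 4.32018e-05.

S_2 ≈ 52.9930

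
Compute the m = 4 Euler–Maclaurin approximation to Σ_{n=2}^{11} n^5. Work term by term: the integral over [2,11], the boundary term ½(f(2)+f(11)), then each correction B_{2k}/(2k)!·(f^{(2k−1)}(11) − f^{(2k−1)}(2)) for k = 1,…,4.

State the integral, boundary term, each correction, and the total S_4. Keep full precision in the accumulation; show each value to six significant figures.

The integral term ∫_2^11 x^5 dx = 295250.
½[f(2) + f(11)] = ½[32.0000 + 161051] = 80541.5.
So far: 375791.
Correction k=1: B_{2}/2! · (f^{(1)}(11) − f^{(1)}(2)) = 1/12 · (73205.0 − 80.0000) = 6093.75.
Running total after k=1: 381885.
Correction k=2: B_{4}/4! · (f^{(3)}(11) − f^{(3)}(2)) = −1/720 · (7260.00 − 240.000) = -9.75000.
Running total after k=2: 381875.
Correction k=3: B_{6}/6! · (f^{(5)}(11) − f^{(5)}(2)) = 1/30240 · (120.000 − 120.000) = 0.00000.
Running total after k=3: 381875.
Correction k=4: B_{8}/8! · (f^{(7)}(11) − f^{(7)}(2)) = −1/1209600 · (0.00000 − 0.00000) = 0.00000.

S_4 ≈ 381875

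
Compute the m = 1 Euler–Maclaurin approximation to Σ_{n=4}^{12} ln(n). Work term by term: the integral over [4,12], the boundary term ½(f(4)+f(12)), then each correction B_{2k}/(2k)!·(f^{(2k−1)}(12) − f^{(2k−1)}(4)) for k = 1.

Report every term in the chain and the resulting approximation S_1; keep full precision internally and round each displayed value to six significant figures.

S_1 ≈ 18.1954

∫_4^12 ln(x) dx evaluates to 16.2737.
½[f(4) + f(12)] = ½[1.38629 + 2.48491] = 1.93560.
Integral + boundary = 18.2093.
Order-1 term: 1/12 · (0.0833333 − 0.250000) = -0.0138889.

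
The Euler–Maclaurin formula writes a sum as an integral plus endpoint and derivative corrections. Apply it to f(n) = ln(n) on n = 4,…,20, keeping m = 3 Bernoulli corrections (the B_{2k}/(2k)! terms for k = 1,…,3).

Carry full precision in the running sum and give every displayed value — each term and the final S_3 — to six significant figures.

Integral: ∫_4^20 ln(x) dx = 38.3695.
½[f(4) + f(20)] = ½[1.38629 + 2.99573] = 2.19101.
Running total after boundary: 40.5605.
Order-1 term: 1/12 · (0.0500000 − 0.250000) = -0.0166667.
Running total after k=1: 40.5438.
Order-2 term: −1/720 · (0.000250000 − 0.0312500) = 4.30556e-05.
Running total after k=2: 40.5439.
Order-3 term: 1/30240 · (7.50000e-06 − 0.0234375) = -7.74802e-07.

S_3 ≈ 40.5439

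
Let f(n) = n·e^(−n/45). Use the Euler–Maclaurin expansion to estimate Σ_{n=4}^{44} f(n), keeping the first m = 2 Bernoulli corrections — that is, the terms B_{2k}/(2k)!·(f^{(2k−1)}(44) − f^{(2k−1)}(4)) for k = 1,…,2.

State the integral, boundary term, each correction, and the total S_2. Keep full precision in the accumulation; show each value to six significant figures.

S_2 ≈ 521.030

∫_4^44 x·e^(−x/45) dx evaluates to 510.994.
Boundary: ½(f(4) + f(44)) = ½(3.65979 + 16.5504) = 10.1051.
Running total after boundary: 521.099.
k=1: B_{2}/(2)! × [f^{(1)}(44) − f^{(1)}(4)] = 1/12 × (0.00835880 − 0.833619) = -0.0687716.
Partial sum through k=1: 521.030.
k=2: B_{4}/(4)! × [f^{(3)}(44) − f^{(3)}(4)] = −1/720 × (0.000375630 − 0.00131532) = 1.30512e-06.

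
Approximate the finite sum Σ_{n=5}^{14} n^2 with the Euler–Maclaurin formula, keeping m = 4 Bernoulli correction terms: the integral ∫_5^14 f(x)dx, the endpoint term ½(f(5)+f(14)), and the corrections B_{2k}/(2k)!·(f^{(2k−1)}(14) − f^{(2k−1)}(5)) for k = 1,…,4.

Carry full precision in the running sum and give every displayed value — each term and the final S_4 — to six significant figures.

Integral: ∫_5^14 x^2 dx = 873.000.
Endpoint term: (f(5) + f(14))/2 = (25.0000 + 196.000)/2 = 110.500.
Running total after boundary: 983.500.
k=1: B_{2}/(2)! × [f^{(1)}(14) − f^{(1)}(5)] = 1/12 × (28.0000 − 10.0000) = 1.50000.
Running total after k=1: 985.000.
k=2: B_{4}/(4)! × [f^{(3)}(14) − f^{(3)}(5)] = −1/720 × (0.00000 − 0.00000) = 0.00000.
Running total after k=2: 985.000.
k=3: B_{6}/(6)! × [f^{(5)}(14) − f^{(5)}(5)] = 1/30240 × (0.00000 − 0.00000) = 0.00000.
Running total after k=3: 985.000.
k=4: B_{8}/(8)! × [f^{(7)}(14) − f^{(7)}(5)] = −1/1209600 × (0.00000 − 0.00000) = 0.00000.

S_4 ≈ 985.000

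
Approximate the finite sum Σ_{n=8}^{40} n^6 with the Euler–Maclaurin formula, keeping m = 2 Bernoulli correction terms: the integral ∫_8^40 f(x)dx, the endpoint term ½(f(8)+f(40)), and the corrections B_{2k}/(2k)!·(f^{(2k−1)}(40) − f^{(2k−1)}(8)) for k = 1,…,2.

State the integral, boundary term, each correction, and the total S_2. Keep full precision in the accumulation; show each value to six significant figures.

S_2 ≈ 2.55047e+10

Integral: ∫_8^40 x^6 dx = 2.34054e+10.
Boundary: ½(f(8) + f(40)) = ½(262144 + 4.09600e+09) = 2.04813e+09.
Running total after boundary: 2.54535e+10.
Order-1 term: 1/12 · (6.14400e+08 − 196608) = 5.11836e+07.
Running total after k=1: 2.55047e+10.
Order-2 term: −1/720 · (7.68000e+06 − 61440.0) = -10581.3.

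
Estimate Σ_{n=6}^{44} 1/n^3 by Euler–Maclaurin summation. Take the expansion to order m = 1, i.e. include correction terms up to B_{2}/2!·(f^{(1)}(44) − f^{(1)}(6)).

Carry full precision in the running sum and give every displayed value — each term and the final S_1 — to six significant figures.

S_1 ≈ 0.0161441

∫_6^44 1/x^3 dx evaluates to 0.0136306.
Boundary: ½(f(6) + f(44)) = ½(0.00462963 + 1.17393e-05) = 0.00232068.
Integral + boundary = 0.0159513.
Order-1 term: 1/12 · (-8.00406e-07 − (-0.00231481)) = 0.000192835.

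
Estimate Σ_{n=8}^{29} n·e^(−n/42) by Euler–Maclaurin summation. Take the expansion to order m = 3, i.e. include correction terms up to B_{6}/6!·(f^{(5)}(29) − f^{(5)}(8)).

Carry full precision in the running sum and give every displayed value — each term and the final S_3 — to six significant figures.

S_3 ≈ 251.332

The integral term ∫_8^29 x·e^(−x/42) dx = 240.800.
Endpoint term: (f(8) + f(29))/2 = (6.61252 + 14.5388)/2 = 10.5757.
So far: 251.375.
Correction k=1: B_{2}/2! · (f^{(1)}(29) − f^{(1)}(8)) = 1/12 · (0.155176 − 0.669124) = -0.0428290.
After k=1: 251.332.
Correction k=2: B_{4}/4! · (f^{(3)}(29) − f^{(3)}(8)) = −1/720 · (0.000656378 − 0.00131647) = 9.16796e-07.
After k=2: 251.332.
Correction k=3: B_{6}/6! · (f^{(5)}(29) − f^{(5)}(8)) = 1/30240 · (6.94324e-07 − 1.27756e-06) = -1.92870e-11.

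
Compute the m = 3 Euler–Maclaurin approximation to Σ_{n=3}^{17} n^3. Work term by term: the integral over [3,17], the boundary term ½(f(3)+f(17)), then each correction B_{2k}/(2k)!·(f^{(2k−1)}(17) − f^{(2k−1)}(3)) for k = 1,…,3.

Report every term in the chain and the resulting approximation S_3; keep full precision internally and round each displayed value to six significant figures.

S_3 ≈ 23400.0

∫_3^17 x^3 dx evaluates to 20860.0.
½[f(3) + f(17)] = ½[27.0000 + 4913.00] = 2470.00.
Running total after boundary: 23330.0.
Correction k=1: B_{2}/2! · (f^{(1)}(17) − f^{(1)}(3)) = 1/12 · (867.000 − 27.0000) = 70.0000.
Running total after k=1: 23400.0.
Correction k=2: B_{4}/4! · (f^{(3)}(17) − f^{(3)}(3)) = −1/720 · (6.00000 − 6.00000) = 0.00000.
Running total after k=2: 23400.0.
Correction k=3: B_{6}/6! · (f^{(5)}(17) − f^{(5)}(3)) = 1/30240 · (0.00000 − 0.00000) = 0.00000.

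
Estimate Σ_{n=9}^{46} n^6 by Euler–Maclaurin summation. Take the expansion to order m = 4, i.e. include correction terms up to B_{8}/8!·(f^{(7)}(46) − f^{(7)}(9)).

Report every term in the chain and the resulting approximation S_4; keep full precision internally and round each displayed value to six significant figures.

S_4 ≈ 6.70993e+10

∫_9^46 x^6 dx evaluates to 6.22590e+10.
½[f(9) + f(46)] = ½[531441 + 9.47430e+09] = 4.73741e+09.
So far: 6.69964e+10.
Correction k=1: B_{2}/2! · (f^{(1)}(46) − f^{(1)}(9)) = 1/12 · (1.23578e+09 − 354294) = 1.02952e+08.
Partial sum through k=1: 6.70993e+10.
Correction k=2: B_{4}/4! · (f^{(3)}(46) − f^{(3)}(9)) = −1/720 · (1.16803e+07 − 87480.0) = -16101.2.
Partial sum through k=2: 6.70993e+10.
Correction k=3: B_{6}/6! · (f^{(5)}(46) − f^{(5)}(9)) = 1/30240 · (33120.0 − 6480.00) = 0.880952.
Partial sum through k=3: 6.70993e+10.
Correction k=4: B_{8}/8! · (f^{(7)}(46) − f^{(7)}(9)) = −1/1209600 · (0.00000 − 0.00000) = 0.00000.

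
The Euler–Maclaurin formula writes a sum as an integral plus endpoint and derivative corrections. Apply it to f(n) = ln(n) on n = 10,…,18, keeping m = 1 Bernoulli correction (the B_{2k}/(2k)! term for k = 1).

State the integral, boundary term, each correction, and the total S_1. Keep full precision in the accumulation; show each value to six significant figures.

S_1 ≈ 23.5936

∫_10^18 ln(x) dx evaluates to 21.0008.
Boundary: ½(f(10) + f(18)) = ½(2.30259 + 2.89037) = 2.59648.
Running total after boundary: 23.5973.
Order-1 term: 1/12 · (0.0555556 − 0.100000) = -0.00370370.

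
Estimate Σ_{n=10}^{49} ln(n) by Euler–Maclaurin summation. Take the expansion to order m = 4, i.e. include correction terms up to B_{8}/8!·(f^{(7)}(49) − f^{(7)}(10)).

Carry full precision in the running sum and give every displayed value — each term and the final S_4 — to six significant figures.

∫_10^49 ln(x) dx evaluates to 128.673.
Endpoint term: (f(10) + f(49))/2 = (2.30259 + 3.89182)/2 = 3.09720.
Integral + boundary = 131.771.
k=1: B_{2}/(2)! × [f^{(1)}(49) − f^{(1)}(10)] = 1/12 × (0.0204082 − 0.100000) = -0.00663265.
After k=1: 131.764.
k=2: B_{4}/(4)! × [f^{(3)}(49) − f^{(3)}(10)] = −1/720 × (1.69997e-05 − 0.00200000) = 2.75417e-06.
After k=2: 131.764.
k=3: B_{6}/(6)! × [f^{(5)}(49) − f^{(5)}(10)] = 1/30240 × (8.49632e-08 − 0.000240000) = -7.93370e-09.
After k=3: 131.764.
k=4: B_{8}/(8)! × [f^{(7)}(49) − f^{(7)}(10)] = −1/1209600 × (1.06160e-09 − 7.20000e-05) = 5.95229e-11.

S_4 ≈ 131.764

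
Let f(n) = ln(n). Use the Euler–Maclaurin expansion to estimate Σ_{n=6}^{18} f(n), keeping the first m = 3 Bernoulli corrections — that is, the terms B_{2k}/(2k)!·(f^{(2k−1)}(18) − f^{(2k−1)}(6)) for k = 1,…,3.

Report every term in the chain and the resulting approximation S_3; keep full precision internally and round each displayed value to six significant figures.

The integral term ∫_6^18 ln(x) dx = 29.2761.
Boundary: ½(f(6) + f(18)) = ½(1.79176 + 2.89037) = 2.34107.
Integral + boundary = 31.6172.
k=1: B_{2}/(2)! × [f^{(1)}(18) − f^{(1)}(6)] = 1/12 × (0.0555556 − 0.166667) = -0.00925926.
Partial sum through k=1: 31.6079.
k=2: B_{4}/(4)! × [f^{(3)}(18) − f^{(3)}(6)] = −1/720 × (0.000342936 − 0.00925926) = 1.23838e-05.
Partial sum through k=2: 31.6080.
k=3: B_{6}/(6)! × [f^{(5)}(18) − f^{(5)}(6)] = 1/30240 × (1.27013e-05 − 0.00308642) = -1.01644e-07.

S_3 ≈ 31.6080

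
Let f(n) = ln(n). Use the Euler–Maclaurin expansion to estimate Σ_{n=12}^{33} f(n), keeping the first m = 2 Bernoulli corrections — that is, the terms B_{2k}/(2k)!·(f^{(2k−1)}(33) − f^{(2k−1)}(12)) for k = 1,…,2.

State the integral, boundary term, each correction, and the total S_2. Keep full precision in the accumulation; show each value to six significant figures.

S_2 ≈ 67.5522

The integral term ∫_12^33 ln(x) dx = 64.5659.
Endpoint term: (f(12) + f(33))/2 = (2.48491 + 3.49651)/2 = 2.99071.
Running total after boundary: 67.5566.
Order-1 term: 1/12 · (0.0303030 − 0.0833333) = -0.00441919.
Partial sum through k=1: 67.5522.
Order-2 term: −1/720 · (5.56529e-05 − 0.00115741) = 1.53021e-06.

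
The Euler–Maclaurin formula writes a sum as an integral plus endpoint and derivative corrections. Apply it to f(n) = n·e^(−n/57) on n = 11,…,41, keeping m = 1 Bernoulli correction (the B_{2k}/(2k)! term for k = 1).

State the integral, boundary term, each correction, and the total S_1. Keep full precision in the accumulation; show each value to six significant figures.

S_1 ≈ 489.317

∫_11^41 x·e^(−x/57) dx evaluates to 474.841.
Boundary: ½(f(11) + f(41)) = ½(9.06946 + 19.9709) = 14.5202.
Integral + boundary = 489.362.
Correction k=1: B_{2}/2! · (f^{(1)}(41) − f^{(1)}(11)) = 1/12 · (0.136728 − 0.665383) = -0.0440546.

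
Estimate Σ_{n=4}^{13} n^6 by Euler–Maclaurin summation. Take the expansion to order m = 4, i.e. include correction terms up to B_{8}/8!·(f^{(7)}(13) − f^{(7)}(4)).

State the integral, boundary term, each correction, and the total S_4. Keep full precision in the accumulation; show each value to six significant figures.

Integral: ∫_4^13 x^6 dx = 8.96173e+06.
Endpoint term: (f(4) + f(13))/2 = (4096.00 + 4.82681e+06)/2 = 2.41545e+06.
So far: 1.13772e+07.
Correction k=1: B_{2}/2! · (f^{(1)}(13) − f^{(1)}(4)) = 1/12 · (2.22776e+06 − 6144.00) = 185134.
After k=1: 1.15623e+07.
Correction k=2: B_{4}/4! · (f^{(3)}(13) − f^{(3)}(4)) = −1/720 · (263640 − 7680.00) = -355.500.
After k=2: 1.15620e+07.
Correction k=3: B_{6}/6! · (f^{(5)}(13) − f^{(5)}(4)) = 1/30240 · (9360.00 − 2880.00) = 0.214286.
After k=3: 1.15620e+07.
Correction k=4: B_{8}/8! · (f^{(7)}(13) − f^{(7)}(4)) = −1/1209600 · (0.00000 − 0.00000) = 0.00000.

S_4 ≈ 1.15620e+07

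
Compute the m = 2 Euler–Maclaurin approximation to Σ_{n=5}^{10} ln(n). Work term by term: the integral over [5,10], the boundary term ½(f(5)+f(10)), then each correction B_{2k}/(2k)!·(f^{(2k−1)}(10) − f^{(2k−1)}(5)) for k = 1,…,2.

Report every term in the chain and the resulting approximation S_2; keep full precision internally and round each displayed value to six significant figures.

∫_5^10 ln(x) dx evaluates to 9.97866.
Endpoint term: (f(5) + f(10))/2 = (1.60944 + 2.30259)/2 = 1.95601.
Running total after boundary: 11.9347.
k=1: B_{2}/(2)! × [f^{(1)}(10) − f^{(1)}(5)] = 1/12 × (0.100000 − 0.200000) = -0.00833333.
Partial sum through k=1: 11.9263.
k=2: B_{4}/(4)! × [f^{(3)}(10) − f^{(3)}(5)] = −1/720 × (0.00200000 − 0.0160000) = 1.94444e-05.

S_2 ≈ 11.9264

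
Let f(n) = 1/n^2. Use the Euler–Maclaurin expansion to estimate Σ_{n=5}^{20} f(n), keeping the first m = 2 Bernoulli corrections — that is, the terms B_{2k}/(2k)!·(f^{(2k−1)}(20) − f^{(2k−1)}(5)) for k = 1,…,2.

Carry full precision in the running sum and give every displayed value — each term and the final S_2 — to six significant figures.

The integral term ∫_5^20 1/x^2 dx = 0.150000.
Boundary: ½(f(5) + f(20)) = ½(0.0400000 + 0.00250000) = 0.0212500.
Integral + boundary = 0.171250.
Correction k=1: B_{2}/2! · (f^{(1)}(20) − f^{(1)}(5)) = 1/12 · (-0.000250000 − (-0.0160000)) = 0.00131250.
After k=1: 0.172562.
Correction k=2: B_{4}/4! · (f^{(3)}(20) − f^{(3)}(5)) = −1/720 · (-7.50000e-06 − (-0.00768000)) = -1.06562e-05.

S_2 ≈ 0.172552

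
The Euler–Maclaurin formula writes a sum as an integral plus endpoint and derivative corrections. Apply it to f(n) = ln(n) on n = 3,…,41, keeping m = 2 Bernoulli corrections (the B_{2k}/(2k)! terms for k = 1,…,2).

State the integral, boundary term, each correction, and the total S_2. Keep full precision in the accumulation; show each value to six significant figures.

S_2 ≈ 113.341

∫_3^41 ln(x) dx evaluates to 110.961.
Endpoint term: (f(3) + f(41))/2 = (1.09861 + 3.71357)/2 = 2.40609.
Running total after boundary: 113.367.
Correction k=1: B_{2}/2! · (f^{(1)}(41) − f^{(1)}(3)) = 1/12 · (0.0243902 − 0.333333) = -0.0257453.
Running total after k=1: 113.341.
Correction k=2: B_{4}/4! · (f^{(3)}(41) − f^{(3)}(3)) = −1/720 · (2.90187e-05 − 0.0740741) = 0.000102840.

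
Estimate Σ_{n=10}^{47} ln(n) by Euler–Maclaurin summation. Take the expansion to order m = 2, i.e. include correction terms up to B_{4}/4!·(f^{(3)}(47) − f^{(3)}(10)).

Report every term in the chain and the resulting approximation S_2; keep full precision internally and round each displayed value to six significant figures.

The integral term ∫_10^47 ln(x) dx = 120.931.
Endpoint term: (f(10) + f(47))/2 = (2.30259 + 3.85015)/2 = 3.07637.
Running total after boundary: 124.007.
k=1: B_{2}/(2)! × [f^{(1)}(47) − f^{(1)}(10)] = 1/12 × (0.0212766 − 0.100000) = -0.00656028.
Partial sum through k=1: 124.001.
k=2: B_{4}/(4)! × [f^{(3)}(47) − f^{(3)}(10)] = −1/720 × (1.92636e-05 − 0.00200000) = 2.75102e-06.

S_2 ≈ 124.001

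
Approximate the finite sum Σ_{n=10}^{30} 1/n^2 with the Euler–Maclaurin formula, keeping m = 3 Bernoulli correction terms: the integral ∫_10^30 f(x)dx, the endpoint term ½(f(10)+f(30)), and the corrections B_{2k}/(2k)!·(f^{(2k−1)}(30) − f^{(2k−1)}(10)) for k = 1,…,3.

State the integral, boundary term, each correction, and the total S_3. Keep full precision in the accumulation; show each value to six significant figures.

The integral term ∫_10^30 1/x^2 dx = 0.0666667.
Endpoint term: (f(10) + f(30))/2 = (0.0100000 + 0.00111111)/2 = 0.00555556.
Running total after boundary: 0.0722222.
k=1: B_{2}/(2)! × [f^{(1)}(30) − f^{(1)}(10)] = 1/12 × (-7.40741e-05 − (-0.00200000)) = 0.000160494.
Running total after k=1: 0.0723827.
k=2: B_{4}/(4)! × [f^{(3)}(30) − f^{(3)}(10)] = −1/720 × (-9.87654e-07 − (-0.000240000)) = -3.31962e-07.
Running total after k=2: 0.0723824.
k=3: B_{6}/(6)! × [f^{(5)}(30) − f^{(5)}(10)] = 1/30240 × (-3.29218e-08 − (-7.20000e-05)) = 2.37986e-09.

S_3 ≈ 0.0723824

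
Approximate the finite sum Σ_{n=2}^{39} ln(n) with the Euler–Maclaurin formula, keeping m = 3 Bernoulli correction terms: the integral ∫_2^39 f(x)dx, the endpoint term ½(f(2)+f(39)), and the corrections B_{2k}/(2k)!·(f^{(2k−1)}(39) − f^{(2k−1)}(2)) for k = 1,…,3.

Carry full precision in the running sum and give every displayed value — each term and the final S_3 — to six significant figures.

Integral: ∫_2^39 ln(x) dx = 104.493.
Endpoint term: (f(2) + f(39))/2 = (0.693147 + 3.66356)/2 = 2.17835.
Running total after boundary: 106.671.
Order-1 term: 1/12 · (0.0256410 − 0.500000) = -0.0395299.
Running total after k=1: 106.631.
Order-2 term: −1/720 · (3.37160e-05 − 0.250000) = 0.000347175.
Running total after k=2: 106.632.
Order-3 term: 1/30240 · (2.66004e-07 − 0.750000) = -2.48016e-05.

S_3 ≈ 106.632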